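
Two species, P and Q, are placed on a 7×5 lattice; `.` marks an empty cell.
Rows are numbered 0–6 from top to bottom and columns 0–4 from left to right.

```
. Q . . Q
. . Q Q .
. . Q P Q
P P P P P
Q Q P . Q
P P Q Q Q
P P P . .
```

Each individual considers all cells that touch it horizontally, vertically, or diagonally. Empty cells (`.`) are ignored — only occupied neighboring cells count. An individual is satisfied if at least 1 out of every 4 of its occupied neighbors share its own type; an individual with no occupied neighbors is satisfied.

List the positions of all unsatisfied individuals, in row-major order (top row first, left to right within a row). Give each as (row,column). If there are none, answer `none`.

Row 0: (0,1)Q 1/1 ✓ · (0,4)Q 1/1 ✓
Row 1: (1,2)Q 3/4 ✓ · (1,3)Q 4/5 ✓
Row 2: (2,2)Q 2/6 ✓ · (2,3)P 3/7 ✓ · (2,4)Q 1/4 ✓
Row 3: (3,0)P 1/3 ✓ · (3,1)P 3/6 ✓ · (3,2)P 4/6 ✓ · (3,3)P 4/7 ✓ · (3,4)P 2/4 ✓
Row 4: (4,0)Q 1/5 ✗ · (4,1)Q 2/8 ✓ · (4,2)P 4/7 ✓ · (4,4)Q 2/4 ✓
Row 5: (5,0)P 3/5 ✓ · (5,1)P 5/8 ✓ · (5,2)Q 2/6 ✓ · (5,3)Q 3/5 ✓ · (5,4)Q 2/2 ✓
Row 6: (6,0)P 3/3 ✓ · (6,1)P 4/5 ✓ · (6,2)P 2/4 ✓

(4,0)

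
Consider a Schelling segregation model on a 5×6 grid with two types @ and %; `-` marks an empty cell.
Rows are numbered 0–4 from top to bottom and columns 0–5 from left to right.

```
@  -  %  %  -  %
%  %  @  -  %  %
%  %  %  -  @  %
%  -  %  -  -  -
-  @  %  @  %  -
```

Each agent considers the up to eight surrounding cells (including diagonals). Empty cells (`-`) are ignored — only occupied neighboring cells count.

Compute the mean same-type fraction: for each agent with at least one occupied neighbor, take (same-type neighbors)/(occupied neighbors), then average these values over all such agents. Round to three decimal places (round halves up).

0.511

Row 0: (0,0)@ 0/2 · (0,2)% 2/3 · (0,3)% 2/3 · (0,5)% 2/2
Row 1: (1,0)% 3/4 · (1,1)% 5/7 · (1,2)@ 0/5 · (1,4)% 4/5 · (1,5)% 3/4
Row 2: (2,0)% 4/4 · (2,1)% 6/7 · (2,2)% 3/4 · (2,4)@ 0/3 · (2,5)% 2/3
Row 3: (3,0)% 2/3 · (3,2)% 3/5
Row 4: (4,1)@ 0/3 · (4,2)% 1/3 · (4,3)@ 0/3 · (4,4)% 0/1
Sum over 20 agents: 0/2 + 2/3 + 2/3 + 2/2 + 3/4 + 5/7 + 0/5 + 4/5 + 3/4 + 4/4 + 6/7 + 3/4 + 0/3 + 2/3 + 2/3 + 3/5 + 0/3 + 1/3 + 0/3 + 0/1 = 1431/140; mean = 1431/140 ÷ 20 = 1431/2800 = 0.511071… → 0.511.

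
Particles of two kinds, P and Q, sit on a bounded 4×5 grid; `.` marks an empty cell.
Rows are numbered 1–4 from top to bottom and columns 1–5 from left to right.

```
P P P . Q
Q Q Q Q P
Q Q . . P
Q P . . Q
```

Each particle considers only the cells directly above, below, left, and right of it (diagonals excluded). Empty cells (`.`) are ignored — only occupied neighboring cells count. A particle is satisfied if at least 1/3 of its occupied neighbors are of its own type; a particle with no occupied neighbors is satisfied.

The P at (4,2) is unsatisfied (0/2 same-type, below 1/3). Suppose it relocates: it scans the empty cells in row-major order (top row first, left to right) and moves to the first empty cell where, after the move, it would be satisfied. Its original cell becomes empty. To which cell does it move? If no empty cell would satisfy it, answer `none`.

(1,4)

Vacating (4,2). Empty cells in order:
  (1,4): 1/3 same-type → satisfied — stop here.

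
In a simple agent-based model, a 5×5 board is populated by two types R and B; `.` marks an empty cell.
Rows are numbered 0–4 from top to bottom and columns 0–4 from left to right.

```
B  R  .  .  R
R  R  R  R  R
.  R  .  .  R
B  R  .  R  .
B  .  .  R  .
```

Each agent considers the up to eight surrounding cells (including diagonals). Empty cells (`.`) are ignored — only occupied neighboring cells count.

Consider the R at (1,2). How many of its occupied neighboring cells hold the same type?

Occupied neighbors of (1,2): (0,1)=R, (1,1)=R, (1,3)=R, (2,1)=R.
Same type (R): 4 of 4.

4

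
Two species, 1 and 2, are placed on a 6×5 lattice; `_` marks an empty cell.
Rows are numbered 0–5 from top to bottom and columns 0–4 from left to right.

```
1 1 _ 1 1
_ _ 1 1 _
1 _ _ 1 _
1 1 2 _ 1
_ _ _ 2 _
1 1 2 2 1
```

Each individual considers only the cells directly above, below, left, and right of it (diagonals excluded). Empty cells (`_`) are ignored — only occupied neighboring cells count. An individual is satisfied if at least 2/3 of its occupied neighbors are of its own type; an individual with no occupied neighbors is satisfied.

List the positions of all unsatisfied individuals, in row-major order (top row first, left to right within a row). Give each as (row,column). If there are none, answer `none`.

Row 0: (0,0)1 1/1 satisfied · (0,1)1 1/1 satisfied · (0,3)1 2/2 satisfied · (0,4)1 1/1 satisfied
Row 1: (1,2)1 1/1 satisfied · (1,3)1 3/3 satisfied
Row 2: (2,0)1 1/1 satisfied · (2,3)1 1/1 satisfied
Row 3: (3,0)1 2/2 satisfied · (3,1)1 1/2 not · (3,2)2 0/1 not · (3,4)1 0/0 satisfied
Row 4: (4,3)2 1/1 satisfied
Row 5: (5,0)1 1/1 satisfied · (5,1)1 1/2 not · (5,2)2 1/2 not · (5,3)2 2/3 satisfied · (5,4)1 0/1 not

(3,1), (3,2), (5,1), (5,2), (5,4)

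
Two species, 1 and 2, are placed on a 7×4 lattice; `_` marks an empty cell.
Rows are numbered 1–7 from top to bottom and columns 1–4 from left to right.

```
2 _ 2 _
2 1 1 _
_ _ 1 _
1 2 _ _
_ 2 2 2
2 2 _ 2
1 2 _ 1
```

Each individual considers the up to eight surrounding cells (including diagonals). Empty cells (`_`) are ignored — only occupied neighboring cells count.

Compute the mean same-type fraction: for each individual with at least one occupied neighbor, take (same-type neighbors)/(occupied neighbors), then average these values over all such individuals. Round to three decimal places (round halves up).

0.525

Row 1: (1,1)2 1/2 · (1,3)2 0/2
Row 2: (2,1)2 1/2 · (2,2)1 2/5 · (2,3)1 2/3
Row 3: (3,3)1 2/3
Row 4: (4,1)1 0/2 · (4,2)2 2/4
Row 5: (5,2)2 4/5 · (5,3)2 5/5 · (5,4)2 2/2
Row 6: (6,1)2 3/4 · (6,2)2 4/5 · (6,4)2 2/3
Row 7: (7,1)1 0/3 · (7,2)2 2/3 · (7,4)1 0/1
Sum over 17 individuals: 1/2 + 0/2 + 1/2 + 2/5 + 2/3 + 2/3 + 0/2 + 2/4 + 4/5 + 5/5 + 2/2 + 3/4 + 4/5 + 2/3 + 0/3 + 2/3 + 0/1 = 107/12; mean = 107/12 ÷ 17 = 107/204 = 0.524509… → 0.525.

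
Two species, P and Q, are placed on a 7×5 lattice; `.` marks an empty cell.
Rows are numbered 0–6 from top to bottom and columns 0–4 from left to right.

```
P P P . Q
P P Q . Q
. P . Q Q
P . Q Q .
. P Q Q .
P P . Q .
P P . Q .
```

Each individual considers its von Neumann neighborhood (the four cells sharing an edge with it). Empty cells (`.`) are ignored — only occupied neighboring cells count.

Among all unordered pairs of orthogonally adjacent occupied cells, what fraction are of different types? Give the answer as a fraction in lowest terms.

Scan each occupied cell's neighbors to the right and below so each pair is counted once.
Row 0: P(0,0)–P(0,1)= P(0,0)–P(1,0)= P(0,1)–P(0,2)= P(0,1)–P(1,1)= P(0,2)–Q(1,2)≠ Q(0,4)–Q(1,4)=  → 1/6 unlike.
Row 1: P(1,0)–P(1,1)= P(1,1)–Q(1,2)≠ P(1,1)–P(2,1)= Q(1,4)–Q(2,4)=  → 1/4 unlike.
Row 2: Q(2,3)–Q(2,4)= Q(2,3)–Q(3,3)=  → 0/2 unlike.
Row 3: Q(3,2)–Q(3,3)= Q(3,2)–Q(4,2)= Q(3,3)–Q(4,3)=  → 0/3 unlike.
Row 4: P(4,1)–Q(4,2)≠ P(4,1)–P(5,1)= Q(4,2)–Q(4,3)= Q(4,3)–Q(5,3)=  → 1/4 unlike.
Row 5: P(5,0)–P(5,1)= P(5,0)–P(6,0)= P(5,1)–P(6,1)= Q(5,3)–Q(6,3)=  → 0/4 unlike.
Row 6: P(6,0)–P(6,1)=  → 0/1 unlike.
Total adjacent occupied pairs: 24; unlike-type pairs: 3.
3/24 reduces to 1/8.

1/8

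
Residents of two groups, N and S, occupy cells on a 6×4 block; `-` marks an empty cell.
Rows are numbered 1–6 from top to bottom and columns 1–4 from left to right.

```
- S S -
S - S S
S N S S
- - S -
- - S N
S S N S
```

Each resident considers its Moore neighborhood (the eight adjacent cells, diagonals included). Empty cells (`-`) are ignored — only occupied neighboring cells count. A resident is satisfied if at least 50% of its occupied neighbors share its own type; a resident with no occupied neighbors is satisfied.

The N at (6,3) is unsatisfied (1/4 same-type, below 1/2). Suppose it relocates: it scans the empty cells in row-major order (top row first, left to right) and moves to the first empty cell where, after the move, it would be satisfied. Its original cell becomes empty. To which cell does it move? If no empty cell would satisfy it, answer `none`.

(4,1)

Vacating (6,3). Empty cells in order:
  (1,1): 0/2 same-type → still unsatisfied.
  (1,4): 0/3 same-type → still unsatisfied.
  (2,2): 1/7 same-type → still unsatisfied.
  (4,1): 1/2 same-type → satisfied — stop here.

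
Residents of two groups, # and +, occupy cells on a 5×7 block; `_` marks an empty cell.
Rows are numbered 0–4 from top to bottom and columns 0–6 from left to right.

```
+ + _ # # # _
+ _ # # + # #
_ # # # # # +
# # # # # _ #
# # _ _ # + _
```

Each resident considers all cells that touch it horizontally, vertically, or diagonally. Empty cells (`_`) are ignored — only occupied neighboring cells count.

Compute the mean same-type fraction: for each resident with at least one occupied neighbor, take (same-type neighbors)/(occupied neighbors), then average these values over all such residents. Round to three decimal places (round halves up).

Row 0: (0,0)+ 2/2 · (0,1)+ 2/3 · (0,3)# 3/4 · (0,4)# 4/5 · (0,5)# 3/4
Row 1: (1,0)+ 2/3 · (1,2)# 5/6 · (1,3)# 6/7 · (1,4)+ 0/8 · (1,5)# 5/7 · (1,6)# 3/4
Row 2: (2,1)# 5/6 · (2,2)# 7/7 · (2,3)# 7/8 · (2,4)# 6/7 · (2,5)# 5/7 · (2,6)+ 0/4
Row 3: (3,0)# 4/4 · (3,1)# 6/6 · (3,2)# 6/6 · (3,3)# 6/6 · (3,4)# 5/6 · (3,6)# 1/3
Row 4: (4,0)# 3/3 · (4,1)# 4/4 · (4,4)# 2/3 · (4,5)+ 0/3
Sum over 27 residents: 2/2 + 2/3 + 3/4 + 4/5 + 3/4 + 2/3 + 5/6 + 6/7 + 0/8 + 5/7 + 3/4 + 5/6 + 7/7 + 7/8 + 6/7 + 5/7 + 0/4 + 4/4 + 6/6 + 6/6 + 6/6 + 5/6 + 1/3 + 3/3 + 4/4 + 2/3 + 0/3 = 16717/840; mean = 16717/840 ÷ 27 = 16717/22680 = 0.737081… → 0.737.

0.737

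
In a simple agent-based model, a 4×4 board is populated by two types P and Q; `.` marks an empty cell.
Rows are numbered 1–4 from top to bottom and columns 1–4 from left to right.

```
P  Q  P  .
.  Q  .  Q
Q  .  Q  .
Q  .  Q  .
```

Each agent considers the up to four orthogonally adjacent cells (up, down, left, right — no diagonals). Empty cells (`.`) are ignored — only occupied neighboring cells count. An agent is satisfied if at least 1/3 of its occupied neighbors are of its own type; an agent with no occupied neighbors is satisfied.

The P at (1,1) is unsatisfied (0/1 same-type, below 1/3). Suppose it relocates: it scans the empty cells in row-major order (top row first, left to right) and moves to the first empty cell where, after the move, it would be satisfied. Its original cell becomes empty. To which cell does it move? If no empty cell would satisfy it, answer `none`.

(1,4)

Vacating (1,1). Empty cells in order:
  (1,4): 1/2 same-type → satisfied — stop here.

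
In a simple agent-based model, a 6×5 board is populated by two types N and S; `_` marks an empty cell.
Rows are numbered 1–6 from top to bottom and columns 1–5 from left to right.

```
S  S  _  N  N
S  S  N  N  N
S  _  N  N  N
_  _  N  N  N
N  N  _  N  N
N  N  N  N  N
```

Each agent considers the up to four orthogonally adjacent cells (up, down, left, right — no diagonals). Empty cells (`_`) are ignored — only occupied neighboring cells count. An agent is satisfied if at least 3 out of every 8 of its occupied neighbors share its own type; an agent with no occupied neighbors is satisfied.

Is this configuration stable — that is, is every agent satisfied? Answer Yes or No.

(1,1)S 2/2 ok
(1,2)S 2/2 ok
(1,4)N 2/2 ok
(1,5)N 2/2 ok
(2,1)S 3/3 ok
(2,2)S 2/3 ok
(2,3)N 2/3 ok
(2,4)N 4/4 ok
(2,5)N 3/3 ok
(3,1)S 1/1 ok
(3,3)N 3/3 ok
(3,4)N 4/4 ok
(3,5)N 3/3 ok
(4,3)N 2/2 ok
(4,4)N 4/4 ok
(4,5)N 3/3 ok
(5,1)N 2/2 ok
(5,2)N 2/2 ok
(5,4)N 3/3 ok
(5,5)N 3/3 ok
(6,1)N 2/2 ok
(6,2)N 3/3 ok
(6,3)N 2/2 ok
(6,4)N 3/3 ok
(6,5)N 2/2 ok
All meet the threshold, so the configuration is stable.

Yes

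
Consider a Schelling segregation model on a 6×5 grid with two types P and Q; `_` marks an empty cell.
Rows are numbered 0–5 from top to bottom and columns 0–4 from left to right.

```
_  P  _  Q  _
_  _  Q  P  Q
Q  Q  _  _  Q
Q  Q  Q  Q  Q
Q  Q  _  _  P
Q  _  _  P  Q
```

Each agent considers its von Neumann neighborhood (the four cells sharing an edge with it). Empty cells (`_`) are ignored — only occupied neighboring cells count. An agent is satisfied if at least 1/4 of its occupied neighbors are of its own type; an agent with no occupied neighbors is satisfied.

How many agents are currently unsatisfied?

6

Row 0: (0,1)P 0/0 satisfied · (0,3)Q 0/1 not
Row 1: (1,2)Q 0/1 not · (1,3)P 0/3 not · (1,4)Q 1/2 satisfied
Row 2: (2,0)Q 2/2 satisfied · (2,1)Q 2/2 satisfied · (2,4)Q 2/2 satisfied
Row 3: (3,0)Q 3/3 satisfied · (3,1)Q 4/4 satisfied · (3,2)Q 2/2 satisfied · (3,3)Q 2/2 satisfied · (3,4)Q 2/3 satisfied
Row 4: (4,0)Q 3/3 satisfied · (4,1)Q 2/2 satisfied · (4,4)P 0/2 not
Row 5: (5,0)Q 1/1 satisfied · (5,3)P 0/1 not · (5,4)Q 0/2 not
Unsatisfied: (0,3), (1,2), (1,3), (4,4), (5,3), (5,4) — 6 in total.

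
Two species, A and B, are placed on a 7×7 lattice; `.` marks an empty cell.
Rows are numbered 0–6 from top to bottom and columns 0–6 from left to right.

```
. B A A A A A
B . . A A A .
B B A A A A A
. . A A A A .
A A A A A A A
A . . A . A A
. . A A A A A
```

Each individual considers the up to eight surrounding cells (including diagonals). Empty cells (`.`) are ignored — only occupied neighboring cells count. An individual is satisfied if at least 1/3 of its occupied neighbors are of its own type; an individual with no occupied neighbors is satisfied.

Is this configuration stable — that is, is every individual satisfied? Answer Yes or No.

Yes

Row 0: (0,1)B 1/2 ✓ · (0,2)A 2/3 ✓ · (0,3)A 4/4 ✓ · (0,4)A 5/5 ✓ · (0,5)A 4/4 ✓ · (0,6)A 2/2 ✓
Row 1: (1,0)B 3/3 ✓ · (1,3)A 7/7 ✓ · (1,4)A 8/8 ✓ · (1,5)A 7/7 ✓
Row 2: (2,0)B 2/2 ✓ · (2,1)B 2/4 ✓ · (2,2)A 4/5 ✓ · (2,3)A 7/7 ✓ · (2,4)A 8/8 ✓ · (2,5)A 6/6 ✓ · (2,6)A 3/3 ✓
Row 3: (3,2)A 6/7 ✓ · (3,3)A 8/8 ✓ · (3,4)A 8/8 ✓ · (3,5)A 7/7 ✓
Row 4: (4,0)A 2/2 ✓ · (4,1)A 4/4 ✓ · (4,2)A 5/5 ✓ · (4,3)A 6/6 ✓ · (4,4)A 7/7 ✓ · (4,5)A 6/6 ✓ · (4,6)A 4/4 ✓
Row 5: (5,0)A 2/2 ✓ · (5,3)A 6/6 ✓ · (5,5)A 7/7 ✓ · (5,6)A 5/5 ✓
Row 6: (6,2)A 2/2 ✓ · (6,3)A 3/3 ✓ · (6,4)A 4/4 ✓ · (6,5)A 4/4 ✓ · (6,6)A 3/3 ✓
All meet the threshold, so the configuration is stable.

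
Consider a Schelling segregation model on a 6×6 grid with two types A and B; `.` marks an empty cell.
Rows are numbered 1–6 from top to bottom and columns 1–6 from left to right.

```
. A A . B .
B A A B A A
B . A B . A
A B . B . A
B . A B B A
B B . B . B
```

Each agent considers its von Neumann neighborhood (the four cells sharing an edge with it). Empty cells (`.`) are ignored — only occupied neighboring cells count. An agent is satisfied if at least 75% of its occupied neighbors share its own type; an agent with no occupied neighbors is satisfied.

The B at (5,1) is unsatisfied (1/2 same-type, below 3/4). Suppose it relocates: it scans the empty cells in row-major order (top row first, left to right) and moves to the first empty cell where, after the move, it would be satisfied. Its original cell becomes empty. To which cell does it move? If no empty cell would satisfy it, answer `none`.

Vacating (5,1). Empty cells in order:
  (1,1): 1/2 same-type → still unsatisfied.
  (1,4): 2/3 same-type → still unsatisfied.
  (1,6): 1/2 same-type → still unsatisfied.
  (3,2): 2/4 same-type → still unsatisfied.
  (3,5): 1/3 same-type → still unsatisfied.
  (4,3): 2/4 same-type → still unsatisfied.
  (4,5): 2/3 same-type → still unsatisfied.
  (5,2): 2/3 same-type → still unsatisfied.
  (6,3): 2/3 same-type → still unsatisfied.
  (6,5): 3/3 same-type → satisfied — stop here.

(6,5)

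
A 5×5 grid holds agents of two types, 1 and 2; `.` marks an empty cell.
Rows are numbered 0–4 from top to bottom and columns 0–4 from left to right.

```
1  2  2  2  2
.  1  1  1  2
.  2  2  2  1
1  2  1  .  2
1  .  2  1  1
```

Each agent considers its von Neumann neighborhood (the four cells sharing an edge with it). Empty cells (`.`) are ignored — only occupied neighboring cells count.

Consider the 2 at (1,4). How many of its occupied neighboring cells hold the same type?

1

Occupied neighbors of (1,4): (0,4)=2, (2,4)=1, (1,3)=1.
Same type (2): 1 of 3.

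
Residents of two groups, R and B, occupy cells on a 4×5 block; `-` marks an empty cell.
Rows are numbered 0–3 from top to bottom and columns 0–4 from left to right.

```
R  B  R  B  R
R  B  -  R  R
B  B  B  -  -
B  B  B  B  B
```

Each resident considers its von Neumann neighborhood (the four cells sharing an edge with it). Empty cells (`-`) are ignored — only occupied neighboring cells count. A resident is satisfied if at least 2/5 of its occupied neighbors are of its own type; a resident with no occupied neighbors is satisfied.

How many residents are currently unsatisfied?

4

(0,0)R 1/2 ok
(0,1)B 1/3 unhappy
(0,2)R 0/2 unhappy
(0,3)B 0/3 unhappy
(0,4)R 1/2 ok
(1,0)R 1/3 unhappy
(1,1)B 2/3 ok
(1,3)R 1/2 ok
(1,4)R 2/2 ok
(2,0)B 2/3 ok
(2,1)B 4/4 ok
(2,2)B 2/2 ok
(3,0)B 2/2 ok
(3,1)B 3/3 ok
(3,2)B 3/3 ok
(3,3)B 2/2 ok
(3,4)B 1/1 ok
Unsatisfied: (0,1), (0,2), (0,3), (1,0) — 4 in total.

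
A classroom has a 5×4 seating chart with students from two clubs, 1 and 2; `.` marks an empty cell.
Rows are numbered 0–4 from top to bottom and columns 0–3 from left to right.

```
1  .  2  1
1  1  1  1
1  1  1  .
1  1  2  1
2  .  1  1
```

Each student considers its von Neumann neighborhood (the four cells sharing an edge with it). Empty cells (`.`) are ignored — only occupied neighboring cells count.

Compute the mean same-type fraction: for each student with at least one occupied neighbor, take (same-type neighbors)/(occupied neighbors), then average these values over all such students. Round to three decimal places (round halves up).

Row 0: (0,0)1 1/1 · (0,2)2 0/2 · (0,3)1 1/2
Row 1: (1,0)1 3/3 · (1,1)1 3/3 · (1,2)1 3/4 · (1,3)1 2/2
Row 2: (2,0)1 3/3 · (2,1)1 4/4 · (2,2)1 2/3
Row 3: (3,0)1 2/3 · (3,1)1 2/3 · (3,2)2 0/4 · (3,3)1 1/2
Row 4: (4,0)2 0/1 · (4,2)1 1/2 · (4,3)1 2/2
Sum over 17 students: 1/1 + 0/2 + 1/2 + 3/3 + 3/3 + 3/4 + 2/2 + 3/3 + 4/4 + 2/3 + 2/3 + 2/3 + 0/4 + 1/2 + 0/1 + 1/2 + 2/2 = 45/4; mean = 45/4 ÷ 17 = 45/68 = 0.661764… → 0.662.

0.662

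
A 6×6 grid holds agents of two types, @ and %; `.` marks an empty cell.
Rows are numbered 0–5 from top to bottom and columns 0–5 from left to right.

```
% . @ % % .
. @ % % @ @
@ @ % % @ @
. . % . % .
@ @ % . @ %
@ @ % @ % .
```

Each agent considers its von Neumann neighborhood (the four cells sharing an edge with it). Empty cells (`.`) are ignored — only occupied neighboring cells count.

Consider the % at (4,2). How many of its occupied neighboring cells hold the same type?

Occupied neighbors of (4,2): (3,2)=%, (5,2)=%, (4,1)=@.
Same type (%): 2 of 3.

2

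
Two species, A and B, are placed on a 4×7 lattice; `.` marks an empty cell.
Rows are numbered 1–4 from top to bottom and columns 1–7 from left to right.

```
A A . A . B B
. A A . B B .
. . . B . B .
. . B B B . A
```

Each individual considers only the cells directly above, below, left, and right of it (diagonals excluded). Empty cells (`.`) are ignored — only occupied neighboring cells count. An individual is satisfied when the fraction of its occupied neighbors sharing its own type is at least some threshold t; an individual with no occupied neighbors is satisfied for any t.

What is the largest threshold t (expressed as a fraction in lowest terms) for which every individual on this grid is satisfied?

1/1

Row 1: (1,1)A 1/1 · (1,2)A 2/2 · (1,4)A — no occupied neighbors · (1,6)B 2/2 · (1,7)B 1/1
Row 2: (2,2)A 2/2 · (2,3)A 1/1 · (2,5)B 1/1 · (2,6)B 3/3
Row 3: (3,4)B 1/1 · (3,6)B 1/1
Row 4: (4,3)B 1/1 · (4,4)B 3/3 · (4,5)B 1/1 · (4,7)A — no occupied neighbors
The smallest same-type fraction is 1/1 at (1,1), which reduces to 1/1. Any threshold above that leaves this individual unsatisfied.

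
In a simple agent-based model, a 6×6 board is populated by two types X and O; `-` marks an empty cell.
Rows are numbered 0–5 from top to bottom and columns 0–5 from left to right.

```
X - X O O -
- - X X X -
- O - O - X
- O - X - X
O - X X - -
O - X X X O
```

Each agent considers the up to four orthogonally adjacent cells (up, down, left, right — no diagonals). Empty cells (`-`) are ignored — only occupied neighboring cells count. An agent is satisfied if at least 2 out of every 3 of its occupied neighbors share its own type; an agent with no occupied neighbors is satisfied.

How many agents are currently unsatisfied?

9

(0,0)X 0/0 ok
(0,2)X 1/2 unhappy
(0,3)O 1/3 unhappy
(0,4)O 1/2 unhappy
(1,2)X 2/2 ok
(1,3)X 2/4 unhappy
(1,4)X 1/2 unhappy
(2,1)O 1/1 ok
(2,3)O 0/2 unhappy
(2,5)X 1/1 ok
(3,1)O 1/1 ok
(3,3)X 1/2 unhappy
(3,5)X 1/1 ok
(4,0)O 1/1 ok
(4,2)X 2/2 ok
(4,3)X 3/3 ok
(5,0)O 1/1 ok
(5,2)X 2/2 ok
(5,3)X 3/3 ok
(5,4)X 1/2 unhappy
(5,5)O 0/1 unhappy
Unsatisfied: (0,2), (0,3), (0,4), (1,3), (1,4), (2,3), (3,3), (5,4), (5,5) — 9 in total.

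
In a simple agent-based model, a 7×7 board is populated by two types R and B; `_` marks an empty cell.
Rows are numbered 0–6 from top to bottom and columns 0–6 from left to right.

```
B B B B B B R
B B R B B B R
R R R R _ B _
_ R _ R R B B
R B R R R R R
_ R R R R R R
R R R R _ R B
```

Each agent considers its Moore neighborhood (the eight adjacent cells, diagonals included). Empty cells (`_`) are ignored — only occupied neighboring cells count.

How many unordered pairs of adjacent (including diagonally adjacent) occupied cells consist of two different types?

33

Scan each occupied cell's neighbors to the right and below (and the two forward diagonals) so each pair is counted once.
From row 0: 6 unlike of 25 pairs (running 6/25).
From row 1: 12 unlike of 20 pairs (running 18/45).
From row 2: 1 unlike of 12 pairs (running 19/57).
From row 3: 7 unlike of 17 pairs (running 26/74).
From row 4: 4 unlike of 23 pairs (running 30/97).
From row 5: 2 unlike of 19 pairs (running 32/116).
From row 6: 1 unlike of 4 pairs (running 33/120).
Total adjacent occupied pairs: 120; unlike-type pairs: 33.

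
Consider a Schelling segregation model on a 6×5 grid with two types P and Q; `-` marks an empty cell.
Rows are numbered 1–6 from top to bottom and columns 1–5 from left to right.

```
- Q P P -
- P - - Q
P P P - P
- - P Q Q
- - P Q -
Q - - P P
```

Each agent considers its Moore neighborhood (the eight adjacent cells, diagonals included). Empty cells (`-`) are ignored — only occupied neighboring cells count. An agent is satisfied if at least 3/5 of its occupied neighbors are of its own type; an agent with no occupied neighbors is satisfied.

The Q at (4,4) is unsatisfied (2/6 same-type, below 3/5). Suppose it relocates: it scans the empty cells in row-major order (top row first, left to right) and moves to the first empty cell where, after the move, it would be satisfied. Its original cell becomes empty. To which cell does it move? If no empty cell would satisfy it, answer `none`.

(5,1)

Vacating (4,4). Empty cells in order:
  (1,1): 1/2 same-type → still unsatisfied.
  (1,5): 1/2 same-type → still unsatisfied.
  (2,1): 1/4 same-type → still unsatisfied.
  (2,3): 1/6 same-type → still unsatisfied.
  (2,4): 1/5 same-type → still unsatisfied.
  (3,4): 2/5 same-type → still unsatisfied.
  (4,1): 0/2 same-type → still unsatisfied.
  (4,2): 0/5 same-type → still unsatisfied.
  (5,1): 1/1 same-type → satisfied — stop here.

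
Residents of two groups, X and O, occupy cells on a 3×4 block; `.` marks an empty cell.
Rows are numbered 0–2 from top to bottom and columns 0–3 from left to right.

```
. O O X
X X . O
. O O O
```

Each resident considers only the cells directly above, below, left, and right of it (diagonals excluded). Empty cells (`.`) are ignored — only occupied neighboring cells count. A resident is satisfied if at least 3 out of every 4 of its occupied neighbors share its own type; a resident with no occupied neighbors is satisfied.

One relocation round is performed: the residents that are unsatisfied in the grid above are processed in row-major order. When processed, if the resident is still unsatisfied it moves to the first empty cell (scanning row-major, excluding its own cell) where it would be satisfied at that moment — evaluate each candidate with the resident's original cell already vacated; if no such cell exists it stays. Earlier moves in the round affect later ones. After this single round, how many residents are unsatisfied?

Initially unsatisfied (in order): (0,1), (0,2), (0,3), (1,1), (1,3), (2,1).
  (0,1) → (1,2).
  (0,2): no empty cell satisfies it; stays.
  (0,3) → (0,0).
  (1,1): no empty cell satisfies it; stays.
  (1,3): now satisfied by earlier moves; stays.
  (2,1) → (0,3).
Resulting grid:
X . O O
X X O O
. . O O
Unsatisfied now: (1,1).

1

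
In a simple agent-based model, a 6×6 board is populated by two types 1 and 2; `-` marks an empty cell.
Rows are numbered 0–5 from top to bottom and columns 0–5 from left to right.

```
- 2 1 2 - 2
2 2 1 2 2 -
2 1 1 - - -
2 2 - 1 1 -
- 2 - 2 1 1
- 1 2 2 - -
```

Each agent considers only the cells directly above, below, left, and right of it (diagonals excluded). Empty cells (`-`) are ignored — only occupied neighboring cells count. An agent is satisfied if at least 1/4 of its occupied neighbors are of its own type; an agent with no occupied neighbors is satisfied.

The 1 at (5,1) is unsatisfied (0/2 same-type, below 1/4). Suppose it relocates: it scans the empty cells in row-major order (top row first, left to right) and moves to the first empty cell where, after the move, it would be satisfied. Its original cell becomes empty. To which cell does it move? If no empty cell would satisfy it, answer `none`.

Vacating (5,1). Empty cells in order:
  (0,0): 0/2 same-type → still unsatisfied.
  (0,4): 0/3 same-type → still unsatisfied.
  (1,5): 0/2 same-type → still unsatisfied.
  (2,3): 2/3 same-type → satisfied — stop here.

(2,3)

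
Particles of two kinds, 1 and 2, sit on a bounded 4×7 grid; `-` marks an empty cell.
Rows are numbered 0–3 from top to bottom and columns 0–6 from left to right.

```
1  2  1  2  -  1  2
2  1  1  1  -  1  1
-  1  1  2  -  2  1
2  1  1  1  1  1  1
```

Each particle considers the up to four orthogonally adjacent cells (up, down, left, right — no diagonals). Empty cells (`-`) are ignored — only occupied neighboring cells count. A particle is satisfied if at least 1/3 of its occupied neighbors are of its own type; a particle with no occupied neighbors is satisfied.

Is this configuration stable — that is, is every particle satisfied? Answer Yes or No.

(0,0)1 0/2 not
(0,1)2 0/3 not
(0,2)1 1/3 satisfied
(0,3)2 0/2 not
(0,5)1 1/2 satisfied
(0,6)2 0/2 not
(1,0)2 0/2 not
(1,1)1 2/4 satisfied
(1,2)1 4/4 satisfied
(1,3)1 1/3 satisfied
(1,5)1 2/3 satisfied
(1,6)1 2/3 satisfied
(2,1)1 3/3 satisfied
(2,2)1 3/4 satisfied
(2,3)2 0/3 not
(2,5)2 0/3 not
(2,6)1 2/3 satisfied
(3,0)2 0/1 not
(3,1)1 2/3 satisfied
(3,2)1 3/3 satisfied
(3,3)1 2/3 satisfied
(3,4)1 2/2 satisfied
(3,5)1 2/3 satisfied
(3,6)1 2/2 satisfied
For instance (0,0) has only 0/2 same-type neighbors, below 1/3.

No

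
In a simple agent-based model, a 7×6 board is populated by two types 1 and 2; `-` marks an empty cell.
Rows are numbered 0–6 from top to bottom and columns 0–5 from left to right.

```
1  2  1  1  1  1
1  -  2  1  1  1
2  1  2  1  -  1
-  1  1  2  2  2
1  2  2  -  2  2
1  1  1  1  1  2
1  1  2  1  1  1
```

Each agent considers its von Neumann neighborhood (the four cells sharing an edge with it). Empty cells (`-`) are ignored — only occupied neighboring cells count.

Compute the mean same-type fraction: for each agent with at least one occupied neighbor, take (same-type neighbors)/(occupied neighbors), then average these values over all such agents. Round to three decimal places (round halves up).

0.590

Row 0: (0,0)1 1/2 · (0,1)2 0/2 · (0,2)1 1/3 · (0,3)1 3/3 · (0,4)1 3/3 · (0,5)1 2/2
Row 1: (1,0)1 1/2 · (1,2)2 1/3 · (1,3)1 3/4 · (1,4)1 3/3 · (1,5)1 3/3
Row 2: (2,0)2 0/2 · (2,1)1 1/3 · (2,2)2 1/4 · (2,3)1 1/3 · (2,5)1 1/2
Row 3: (3,1)1 2/3 · (3,2)1 1/4 · (3,3)2 1/3 · (3,4)2 3/3 · (3,5)2 2/3
Row 4: (4,0)1 1/2 · (4,1)2 1/4 · (4,2)2 1/3 · (4,4)2 2/3 · (4,5)2 3/3
Row 5: (5,0)1 3/3 · (5,1)1 3/4 · (5,2)1 2/4 · (5,3)1 3/3 · (5,4)1 2/4 · (5,5)2 1/3
Row 6: (6,0)1 2/2 · (6,1)1 2/3 · (6,2)2 0/3 · (6,3)1 2/3 · (6,4)1 3/3 · (6,5)1 1/2
Sum over 38 agents: 1/2 + 0/2 + 1/3 + 3/3 + 3/3 + 2/2 + 1/2 + 1/3 + 3/4 + 3/3 + 3/3 + 0/2 + 1/3 + 1/4 + 1/3 + 1/2 + 2/3 + 1/4 + 1/3 + 3/3 + 2/3 + 1/2 + 1/4 + 1/3 + 2/3 + 3/3 + 3/3 + 3/4 + 2/4 + 3/3 + 2/4 + 1/3 + 2/2 + 2/3 + 0/3 + 2/3 + 3/3 + 1/2 = 269/12; mean = 269/12 ÷ 38 = 269/456 = 0.589912… → 0.590.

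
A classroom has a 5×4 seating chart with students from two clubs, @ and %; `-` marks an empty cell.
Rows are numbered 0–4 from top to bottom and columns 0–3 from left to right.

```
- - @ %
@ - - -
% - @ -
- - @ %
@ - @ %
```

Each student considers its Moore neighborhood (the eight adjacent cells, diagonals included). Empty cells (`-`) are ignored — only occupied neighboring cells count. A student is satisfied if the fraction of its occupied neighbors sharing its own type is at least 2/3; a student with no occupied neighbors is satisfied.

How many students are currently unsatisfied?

Row 0: (0,2)@ 0/1 unhappy · (0,3)% 0/1 unhappy
Row 1: (1,0)@ 0/1 unhappy
Row 2: (2,0)% 0/1 unhappy · (2,2)@ 1/2 unhappy
Row 3: (3,2)@ 2/4 unhappy · (3,3)% 1/4 unhappy
Row 4: (4,0)@ 0/0 ok · (4,2)@ 1/3 unhappy · (4,3)% 1/3 unhappy
Unsatisfied: (0,2), (0,3), (1,0), (2,0), (2,2), (3,2), (3,3), (4,2), (4,3) — 9 in total.

9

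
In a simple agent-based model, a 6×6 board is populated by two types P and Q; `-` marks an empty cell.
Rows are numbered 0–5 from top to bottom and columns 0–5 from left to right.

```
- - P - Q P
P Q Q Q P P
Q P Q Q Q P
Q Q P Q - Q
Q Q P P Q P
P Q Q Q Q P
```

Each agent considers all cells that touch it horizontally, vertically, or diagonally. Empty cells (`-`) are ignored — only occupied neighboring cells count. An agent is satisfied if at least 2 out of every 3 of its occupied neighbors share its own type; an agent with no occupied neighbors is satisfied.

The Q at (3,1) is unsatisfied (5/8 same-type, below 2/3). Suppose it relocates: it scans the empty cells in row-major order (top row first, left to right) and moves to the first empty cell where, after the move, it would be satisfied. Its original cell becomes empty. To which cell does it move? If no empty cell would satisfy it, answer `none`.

Vacating (3,1). Empty cells in order:
  (0,0): 1/2 same-type → still unsatisfied.
  (0,1): 2/4 same-type → still unsatisfied.
  (0,3): 3/5 same-type → still unsatisfied.
  (3,4): 5/8 same-type → still unsatisfied.

none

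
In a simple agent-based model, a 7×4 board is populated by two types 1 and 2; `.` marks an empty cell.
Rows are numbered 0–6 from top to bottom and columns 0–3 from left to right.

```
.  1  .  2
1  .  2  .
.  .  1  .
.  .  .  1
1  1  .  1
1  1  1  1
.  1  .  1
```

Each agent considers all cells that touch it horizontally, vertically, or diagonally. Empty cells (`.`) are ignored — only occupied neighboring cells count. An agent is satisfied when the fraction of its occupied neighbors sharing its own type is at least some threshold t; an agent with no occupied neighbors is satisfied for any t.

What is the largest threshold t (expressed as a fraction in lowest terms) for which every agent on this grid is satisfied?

Row 0: (0,1)1 1/2 · (0,3)2 1/1
Row 1: (1,0)1 1/1 · (1,2)2 1/3
Row 2: (2,2)1 1/2
Row 3: (3,3)1 2/2
Row 4: (4,0)1 3/3 · (4,1)1 4/4 · (4,3)1 3/3
Row 5: (5,0)1 4/4 · (5,1)1 5/5 · (5,2)1 6/6 · (5,3)1 3/3
Row 6: (6,1)1 3/3 · (6,3)1 2/2
The smallest same-type fraction is 1/3 at (1,2), which reduces to 1/3. Any threshold above that leaves this agent unsatisfied.

1/3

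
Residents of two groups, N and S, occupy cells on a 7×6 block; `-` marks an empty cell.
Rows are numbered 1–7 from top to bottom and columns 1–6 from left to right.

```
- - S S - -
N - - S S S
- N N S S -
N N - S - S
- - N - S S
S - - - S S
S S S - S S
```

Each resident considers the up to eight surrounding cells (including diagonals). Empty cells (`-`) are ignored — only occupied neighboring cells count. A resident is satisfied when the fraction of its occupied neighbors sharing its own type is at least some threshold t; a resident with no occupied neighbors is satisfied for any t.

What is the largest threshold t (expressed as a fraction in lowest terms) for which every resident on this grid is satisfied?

(1,3)S 2/2
(1,4)S 3/3
(2,1)N 1/1
(2,4)S 5/6
(2,5)S 5/5
(2,6)S 2/2
(3,2)N 4/4
(3,3)N 2/5
(3,4)S 4/5
(3,5)S 6/6
(4,1)N 2/2
(4,2)N 4/4
(4,4)S 3/5
(4,6)S 3/3
(5,3)N 1/2
(5,5)S 5/5
(5,6)S 4/4
(6,1)S 2/2
(6,5)S 5/5
(6,6)S 5/5
(7,1)S 2/2
(7,2)S 3/3
(7,3)S 1/1
(7,5)S 3/3
(7,6)S 3/3
The smallest same-type fraction is 2/5 at (3,3), which reduces to 2/5. Any threshold above that leaves this resident unsatisfied.

2/5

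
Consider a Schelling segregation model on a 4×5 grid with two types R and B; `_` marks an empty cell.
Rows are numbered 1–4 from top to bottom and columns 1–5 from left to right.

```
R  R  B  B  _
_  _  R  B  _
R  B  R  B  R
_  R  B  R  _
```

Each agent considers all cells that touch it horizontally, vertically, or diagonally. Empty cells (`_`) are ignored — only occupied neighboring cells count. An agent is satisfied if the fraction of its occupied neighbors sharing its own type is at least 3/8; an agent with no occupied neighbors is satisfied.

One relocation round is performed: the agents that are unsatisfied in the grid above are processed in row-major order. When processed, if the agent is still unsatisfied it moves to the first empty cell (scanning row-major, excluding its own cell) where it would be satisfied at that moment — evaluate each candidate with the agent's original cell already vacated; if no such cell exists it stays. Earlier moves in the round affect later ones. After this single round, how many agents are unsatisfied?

Initially unsatisfied (in order): (2,3), (3,2), (3,4), (3,5).
  (2,3) → (2,1).
  (3,2) → (1,5).
  (3,4): now satisfied by earlier moves; stays.
  (3,5) → (2,2).
Resulting grid:
R R B B B
R R _ B _
R _ R B _
_ R B R _
Unsatisfied now: (4,3), (4,4).

2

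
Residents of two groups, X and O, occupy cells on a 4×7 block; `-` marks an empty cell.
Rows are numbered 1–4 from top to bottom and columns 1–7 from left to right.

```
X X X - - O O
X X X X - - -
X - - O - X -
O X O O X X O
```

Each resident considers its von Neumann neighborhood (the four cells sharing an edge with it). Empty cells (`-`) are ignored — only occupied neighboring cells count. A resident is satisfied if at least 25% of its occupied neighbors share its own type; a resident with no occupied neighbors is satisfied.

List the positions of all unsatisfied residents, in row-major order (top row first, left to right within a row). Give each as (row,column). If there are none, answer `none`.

(4,1), (4,2), (4,7)

Row 1: (1,1)X 2/2 satisfied · (1,2)X 3/3 satisfied · (1,3)X 2/2 satisfied · (1,6)O 1/1 satisfied · (1,7)O 1/1 satisfied
Row 2: (2,1)X 3/3 satisfied · (2,2)X 3/3 satisfied · (2,3)X 3/3 satisfied · (2,4)X 1/2 satisfied
Row 3: (3,1)X 1/2 satisfied · (3,4)O 1/2 satisfied · (3,6)X 1/1 satisfied
Row 4: (4,1)O 0/2 not · (4,2)X 0/2 not · (4,3)O 1/2 satisfied · (4,4)O 2/3 satisfied · (4,5)X 1/2 satisfied · (4,6)X 2/3 satisfied · (4,7)O 0/1 not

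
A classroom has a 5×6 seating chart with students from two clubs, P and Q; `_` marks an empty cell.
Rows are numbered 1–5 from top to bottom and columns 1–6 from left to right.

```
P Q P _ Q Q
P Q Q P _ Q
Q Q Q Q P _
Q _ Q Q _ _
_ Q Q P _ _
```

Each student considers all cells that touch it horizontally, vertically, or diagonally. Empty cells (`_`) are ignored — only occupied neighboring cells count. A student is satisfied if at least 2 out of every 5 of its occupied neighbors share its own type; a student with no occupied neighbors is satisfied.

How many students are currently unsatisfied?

6

Row 1: (1,1)P 1/3 not · (1,2)Q 2/5 satisfied · (1,3)P 1/4 not · (1,5)Q 2/3 satisfied · (1,6)Q 2/2 satisfied
Row 2: (2,1)P 1/5 not · (2,2)Q 5/8 satisfied · (2,3)Q 5/7 satisfied · (2,4)P 2/6 not · (2,6)Q 2/3 satisfied
Row 3: (3,1)Q 3/4 satisfied · (3,2)Q 6/7 satisfied · (3,3)Q 6/7 satisfied · (3,4)Q 4/6 satisfied · (3,5)P 1/4 not
Row 4: (4,1)Q 3/3 satisfied · (4,3)Q 6/7 satisfied · (4,4)Q 4/6 satisfied
Row 5: (5,2)Q 3/3 satisfied · (5,3)Q 3/4 satisfied · (5,4)P 0/3 not
Unsatisfied: (1,1), (1,3), (2,1), (2,4), (3,5), (5,4) — 6 in total.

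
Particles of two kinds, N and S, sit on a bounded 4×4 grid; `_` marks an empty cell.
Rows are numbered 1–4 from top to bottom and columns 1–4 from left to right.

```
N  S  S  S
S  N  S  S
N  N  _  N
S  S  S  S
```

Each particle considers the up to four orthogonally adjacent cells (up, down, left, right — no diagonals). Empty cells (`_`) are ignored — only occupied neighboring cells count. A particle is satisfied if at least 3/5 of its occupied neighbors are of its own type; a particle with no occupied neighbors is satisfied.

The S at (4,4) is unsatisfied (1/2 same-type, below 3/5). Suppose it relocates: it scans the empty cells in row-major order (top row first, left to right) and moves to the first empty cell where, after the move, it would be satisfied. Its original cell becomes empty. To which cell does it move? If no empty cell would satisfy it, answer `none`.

Vacating (4,4). Empty cells in order:
  (3,3): 2/4 same-type → still unsatisfied.

none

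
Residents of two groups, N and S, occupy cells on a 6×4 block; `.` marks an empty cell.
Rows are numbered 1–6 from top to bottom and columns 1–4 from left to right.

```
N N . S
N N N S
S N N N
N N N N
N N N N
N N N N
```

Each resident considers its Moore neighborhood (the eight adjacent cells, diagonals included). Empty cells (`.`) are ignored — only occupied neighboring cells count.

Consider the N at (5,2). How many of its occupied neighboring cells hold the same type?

8

Occupied neighbors of (5,2): (4,1)=N, (4,2)=N, (4,3)=N, (5,1)=N, (5,3)=N, (6,1)=N, (6,2)=N, (6,3)=N.
Same type (N): 8 of 8.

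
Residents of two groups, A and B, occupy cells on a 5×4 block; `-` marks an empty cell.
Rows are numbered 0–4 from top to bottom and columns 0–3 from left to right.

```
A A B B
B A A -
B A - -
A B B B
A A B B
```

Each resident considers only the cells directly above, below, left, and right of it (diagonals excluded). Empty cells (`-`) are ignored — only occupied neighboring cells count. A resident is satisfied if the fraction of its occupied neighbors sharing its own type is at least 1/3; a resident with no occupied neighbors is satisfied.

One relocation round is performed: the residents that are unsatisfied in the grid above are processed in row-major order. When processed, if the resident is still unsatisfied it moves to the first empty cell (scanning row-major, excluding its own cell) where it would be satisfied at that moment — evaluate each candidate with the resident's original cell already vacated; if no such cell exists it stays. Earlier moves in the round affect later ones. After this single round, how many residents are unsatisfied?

Initially unsatisfied (in order): (3,1).
  (3,1) → (1,3).
Resulting grid:
A A B B
B A A B
B A - -
A - B B
A A B B
All satisfied now.

0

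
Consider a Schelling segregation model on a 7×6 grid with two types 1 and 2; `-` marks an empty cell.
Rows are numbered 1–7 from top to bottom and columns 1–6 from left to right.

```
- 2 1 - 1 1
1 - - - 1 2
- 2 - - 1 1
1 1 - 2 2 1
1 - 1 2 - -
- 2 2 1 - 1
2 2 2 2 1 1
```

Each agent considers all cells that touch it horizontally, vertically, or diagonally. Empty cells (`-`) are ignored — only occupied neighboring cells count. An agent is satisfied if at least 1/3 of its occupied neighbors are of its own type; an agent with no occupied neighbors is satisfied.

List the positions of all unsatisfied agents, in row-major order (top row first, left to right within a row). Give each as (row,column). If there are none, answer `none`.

(1,2)2 0/2 unhappy
(1,3)1 0/1 unhappy
(1,5)1 2/3 ok
(1,6)1 2/3 ok
(2,1)1 0/2 unhappy
(2,5)1 4/5 ok
(2,6)2 0/5 unhappy
(3,2)2 0/3 unhappy
(3,5)1 3/6 ok
(3,6)1 3/5 ok
(4,1)1 2/3 ok
(4,2)1 3/4 ok
(4,4)2 2/4 ok
(4,5)2 2/5 ok
(4,6)1 2/3 ok
(5,1)1 2/3 ok
(5,3)1 2/6 ok
(5,4)2 3/5 ok
(6,2)2 4/6 ok
(6,3)2 5/7 ok
(6,4)1 2/6 ok
(6,6)1 2/2 ok
(7,1)2 2/2 ok
(7,2)2 4/4 ok
(7,3)2 4/5 ok
(7,4)2 2/4 ok
(7,5)1 3/4 ok
(7,6)1 2/2 ok

(1,2), (1,3), (2,1), (2,6), (3,2)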